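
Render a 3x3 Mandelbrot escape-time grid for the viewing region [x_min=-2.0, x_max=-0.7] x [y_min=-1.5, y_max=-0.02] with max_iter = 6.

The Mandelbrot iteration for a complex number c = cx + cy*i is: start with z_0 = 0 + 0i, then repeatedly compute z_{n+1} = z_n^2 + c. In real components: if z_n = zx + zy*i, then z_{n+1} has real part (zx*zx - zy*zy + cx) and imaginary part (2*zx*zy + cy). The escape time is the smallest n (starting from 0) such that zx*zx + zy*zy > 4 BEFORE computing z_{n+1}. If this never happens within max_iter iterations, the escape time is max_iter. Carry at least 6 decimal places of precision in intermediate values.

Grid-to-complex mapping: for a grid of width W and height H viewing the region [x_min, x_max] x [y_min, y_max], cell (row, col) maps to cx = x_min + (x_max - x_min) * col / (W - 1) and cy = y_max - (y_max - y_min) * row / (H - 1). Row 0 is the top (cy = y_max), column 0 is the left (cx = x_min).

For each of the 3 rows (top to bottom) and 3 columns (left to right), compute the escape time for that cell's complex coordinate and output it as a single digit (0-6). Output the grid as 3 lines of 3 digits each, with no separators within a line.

Answer: 166
134
112

Derivation:
(row=0, col=0): c = -2.0000 + -0.0200i → escape time 1
(row=0, col=1): c = -1.3500 + -0.0200i → escape time 6
(row=0, col=2): c = -0.7000 + -0.0200i → escape time 6
(row=1, col=0): c = -2.0000 + -0.7600i → escape time 1
(row=1, col=1): c = -1.3500 + -0.7600i → escape time 3
(row=1, col=2): c = -0.7000 + -0.7600i → escape time 4
(row=2, col=0): c = -2.0000 + -1.5000i → escape time 1
(row=2, col=1): c = -1.3500 + -1.5000i → escape time 1
(row=2, col=2): c = -0.7000 + -1.5000i → escape time 2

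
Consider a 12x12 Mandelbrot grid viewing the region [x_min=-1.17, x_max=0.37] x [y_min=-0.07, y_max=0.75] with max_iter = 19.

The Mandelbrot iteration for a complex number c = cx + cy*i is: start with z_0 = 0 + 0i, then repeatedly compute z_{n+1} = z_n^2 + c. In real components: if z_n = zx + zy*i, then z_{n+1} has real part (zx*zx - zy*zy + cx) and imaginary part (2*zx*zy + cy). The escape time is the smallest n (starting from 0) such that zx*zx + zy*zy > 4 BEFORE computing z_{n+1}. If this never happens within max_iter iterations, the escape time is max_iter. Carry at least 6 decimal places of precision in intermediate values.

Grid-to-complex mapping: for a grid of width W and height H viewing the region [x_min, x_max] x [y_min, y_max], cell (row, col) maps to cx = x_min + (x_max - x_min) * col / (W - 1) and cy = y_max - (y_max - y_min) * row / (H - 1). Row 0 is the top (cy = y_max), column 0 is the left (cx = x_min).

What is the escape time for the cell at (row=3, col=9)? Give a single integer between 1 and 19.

Answer: 19

Derivation:
z_0 = 0 + 0i, c = 0.0900 + 0.5264i
Iter 1: z = 0.0900 + 0.5264i, |z|^2 = 0.2852
Iter 2: z = -0.1790 + 0.6211i, |z|^2 = 0.4178
Iter 3: z = -0.2638 + 0.3041i, |z|^2 = 0.1620
Iter 4: z = 0.0671 + 0.3660i, |z|^2 = 0.1384
Iter 5: z = -0.0394 + 0.5755i, |z|^2 = 0.3327
Iter 6: z = -0.2396 + 0.4810i, |z|^2 = 0.2888
Iter 7: z = -0.0839 + 0.2958i, |z|^2 = 0.0946
Iter 8: z = 0.0095 + 0.4767i, |z|^2 = 0.2273
Iter 9: z = -0.1372 + 0.5354i, |z|^2 = 0.3055
Iter 10: z = -0.1779 + 0.3795i, |z|^2 = 0.1756
Iter 11: z = -0.0224 + 0.3914i, |z|^2 = 0.1537
Iter 12: z = -0.0627 + 0.5089i, |z|^2 = 0.2629
Iter 13: z = -0.1650 + 0.4626i, |z|^2 = 0.2412
Iter 14: z = -0.0968 + 0.3737i, |z|^2 = 0.1490
Iter 15: z = -0.0403 + 0.4540i, |z|^2 = 0.2078
Iter 16: z = -0.1145 + 0.4898i, |z|^2 = 0.2530
Iter 17: z = -0.1368 + 0.4142i, |z|^2 = 0.1902
Iter 18: z = -0.0628 + 0.4131i, |z|^2 = 0.1746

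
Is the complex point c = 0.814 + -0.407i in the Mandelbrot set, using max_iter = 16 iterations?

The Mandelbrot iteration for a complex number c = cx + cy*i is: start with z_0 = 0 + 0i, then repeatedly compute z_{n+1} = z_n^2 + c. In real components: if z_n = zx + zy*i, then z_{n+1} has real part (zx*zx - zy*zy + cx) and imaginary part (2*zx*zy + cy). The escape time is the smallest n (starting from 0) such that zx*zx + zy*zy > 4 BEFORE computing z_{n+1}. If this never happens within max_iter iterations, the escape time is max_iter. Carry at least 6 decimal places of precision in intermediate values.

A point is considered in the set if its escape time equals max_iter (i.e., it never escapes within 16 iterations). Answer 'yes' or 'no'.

Answer: no

Derivation:
z_0 = 0 + 0i, c = 0.8140 + -0.4070i
Iter 1: z = 0.8140 + -0.4070i, |z|^2 = 0.8282
Iter 2: z = 1.3109 + -1.0696i, |z|^2 = 2.8626
Iter 3: z = 1.3885 + -3.2114i, |z|^2 = 12.2409
Escaped at iteration 3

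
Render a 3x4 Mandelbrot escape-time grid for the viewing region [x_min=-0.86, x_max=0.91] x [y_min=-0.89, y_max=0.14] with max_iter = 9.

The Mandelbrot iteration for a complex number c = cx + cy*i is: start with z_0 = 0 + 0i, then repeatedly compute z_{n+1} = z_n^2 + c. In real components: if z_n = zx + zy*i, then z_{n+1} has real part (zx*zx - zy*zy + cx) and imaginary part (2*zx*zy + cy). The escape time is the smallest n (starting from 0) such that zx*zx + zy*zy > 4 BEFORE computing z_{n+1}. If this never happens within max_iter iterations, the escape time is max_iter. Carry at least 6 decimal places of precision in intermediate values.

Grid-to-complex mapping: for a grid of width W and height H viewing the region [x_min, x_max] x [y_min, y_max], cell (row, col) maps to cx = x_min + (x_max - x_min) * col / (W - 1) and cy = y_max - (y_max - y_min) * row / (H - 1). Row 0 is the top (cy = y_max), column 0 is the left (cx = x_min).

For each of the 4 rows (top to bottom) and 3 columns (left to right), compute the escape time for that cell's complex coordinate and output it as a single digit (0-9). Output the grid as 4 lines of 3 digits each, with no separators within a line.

(row=0, col=0): c = -0.8600 + 0.1400i → escape time 9
(row=0, col=1): c = 0.0250 + 0.1400i → escape time 9
(row=0, col=2): c = 0.9100 + 0.1400i → escape time 3
(row=1, col=0): c = -0.8600 + -0.2033i → escape time 9
(row=1, col=1): c = 0.0250 + -0.2033i → escape time 9
(row=1, col=2): c = 0.9100 + -0.2033i → escape time 3
(row=2, col=0): c = -0.8600 + -0.5467i → escape time 5
(row=2, col=1): c = 0.0250 + -0.5467i → escape time 9
(row=2, col=2): c = 0.9100 + -0.5467i → escape time 2
(row=3, col=0): c = -0.8600 + -0.8900i → escape time 3
(row=3, col=1): c = 0.0250 + -0.8900i → escape time 7
(row=3, col=2): c = 0.9100 + -0.8900i → escape time 2

Answer: 993
993
592
372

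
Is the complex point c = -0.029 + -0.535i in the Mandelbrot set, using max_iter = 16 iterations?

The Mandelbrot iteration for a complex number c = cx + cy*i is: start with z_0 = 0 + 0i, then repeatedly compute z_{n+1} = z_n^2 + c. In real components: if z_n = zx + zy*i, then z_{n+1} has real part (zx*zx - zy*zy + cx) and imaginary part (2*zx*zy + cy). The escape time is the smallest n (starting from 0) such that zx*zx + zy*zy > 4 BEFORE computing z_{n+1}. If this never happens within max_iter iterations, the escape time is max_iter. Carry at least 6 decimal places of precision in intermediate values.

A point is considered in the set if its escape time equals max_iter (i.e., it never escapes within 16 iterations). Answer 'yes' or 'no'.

z_0 = 0 + 0i, c = -0.0290 + -0.5350i
Iter 1: z = -0.0290 + -0.5350i, |z|^2 = 0.2871
Iter 2: z = -0.3144 + -0.5040i, |z|^2 = 0.3528
Iter 3: z = -0.1841 + -0.2181i, |z|^2 = 0.0815
Iter 4: z = -0.0427 + -0.4547i, |z|^2 = 0.2085
Iter 5: z = -0.2339 + -0.4962i, |z|^2 = 0.3009
Iter 6: z = -0.2205 + -0.3029i, |z|^2 = 0.1404
Iter 7: z = -0.0721 + -0.4014i, |z|^2 = 0.1663
Iter 8: z = -0.1849 + -0.4771i, |z|^2 = 0.2618
Iter 9: z = -0.2224 + -0.3585i, |z|^2 = 0.1780
Iter 10: z = -0.1081 + -0.3755i, |z|^2 = 0.1527
Iter 11: z = -0.1583 + -0.4538i, |z|^2 = 0.2310
Iter 12: z = -0.2099 + -0.3913i, |z|^2 = 0.1972
Iter 13: z = -0.1380 + -0.3707i, |z|^2 = 0.1565
Iter 14: z = -0.1474 + -0.4326i, |z|^2 = 0.2089
Iter 15: z = -0.1945 + -0.4075i, |z|^2 = 0.2038
Did not escape in 16 iterations → in set

Answer: yes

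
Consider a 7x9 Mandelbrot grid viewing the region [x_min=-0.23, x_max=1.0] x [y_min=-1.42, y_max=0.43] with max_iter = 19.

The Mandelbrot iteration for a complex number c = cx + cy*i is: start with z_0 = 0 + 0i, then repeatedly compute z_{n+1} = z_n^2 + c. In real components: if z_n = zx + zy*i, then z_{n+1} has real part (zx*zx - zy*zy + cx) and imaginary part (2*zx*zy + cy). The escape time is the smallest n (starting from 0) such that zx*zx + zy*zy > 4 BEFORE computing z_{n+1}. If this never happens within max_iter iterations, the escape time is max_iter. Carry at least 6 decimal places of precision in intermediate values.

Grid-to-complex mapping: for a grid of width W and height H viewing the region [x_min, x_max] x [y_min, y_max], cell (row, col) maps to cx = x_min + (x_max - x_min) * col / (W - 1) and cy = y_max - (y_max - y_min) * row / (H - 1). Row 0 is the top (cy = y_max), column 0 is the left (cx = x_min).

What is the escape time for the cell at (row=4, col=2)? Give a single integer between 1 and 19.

Answer: 19

Derivation:
z_0 = 0 + 0i, c = 0.1800 + -0.4950i
Iter 1: z = 0.1800 + -0.4950i, |z|^2 = 0.2774
Iter 2: z = -0.0326 + -0.6732i, |z|^2 = 0.4543
Iter 3: z = -0.2721 + -0.4511i, |z|^2 = 0.2775
Iter 4: z = 0.0506 + -0.2495i, |z|^2 = 0.0648
Iter 5: z = 0.1203 + -0.5202i, |z|^2 = 0.2851
Iter 6: z = -0.0762 + -0.6202i, |z|^2 = 0.3904
Iter 7: z = -0.1988 + -0.4005i, |z|^2 = 0.1999
Iter 8: z = 0.0591 + -0.3357i, |z|^2 = 0.1162
Iter 9: z = 0.0708 + -0.5347i, |z|^2 = 0.2909
Iter 10: z = -0.1009 + -0.5707i, |z|^2 = 0.3359
Iter 11: z = -0.1355 + -0.3798i, |z|^2 = 0.1626
Iter 12: z = 0.0541 + -0.3921i, |z|^2 = 0.1566
Iter 13: z = 0.0292 + -0.5374i, |z|^2 = 0.2897
Iter 14: z = -0.1080 + -0.5264i, |z|^2 = 0.2887
Iter 15: z = -0.0854 + -0.3813i, |z|^2 = 0.1527
Iter 16: z = 0.0419 + -0.4298i, |z|^2 = 0.1865
Iter 17: z = -0.0030 + -0.5310i, |z|^2 = 0.2820
Iter 18: z = -0.1019 + -0.4918i, |z|^2 = 0.2523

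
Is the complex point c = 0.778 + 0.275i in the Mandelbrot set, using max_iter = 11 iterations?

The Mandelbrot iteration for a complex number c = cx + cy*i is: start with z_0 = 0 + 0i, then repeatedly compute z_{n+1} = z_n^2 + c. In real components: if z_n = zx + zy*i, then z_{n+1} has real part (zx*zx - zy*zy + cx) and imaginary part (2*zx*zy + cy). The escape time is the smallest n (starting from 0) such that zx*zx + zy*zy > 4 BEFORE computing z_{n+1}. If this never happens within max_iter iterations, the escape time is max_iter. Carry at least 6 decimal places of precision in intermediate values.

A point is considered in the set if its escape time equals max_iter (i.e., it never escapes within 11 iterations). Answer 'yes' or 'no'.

z_0 = 0 + 0i, c = 0.7780 + 0.2750i
Iter 1: z = 0.7780 + 0.2750i, |z|^2 = 0.6809
Iter 2: z = 1.3077 + 0.7029i, |z|^2 = 2.2040
Iter 3: z = 1.9939 + 2.1133i, |z|^2 = 8.4417
Escaped at iteration 3

Answer: no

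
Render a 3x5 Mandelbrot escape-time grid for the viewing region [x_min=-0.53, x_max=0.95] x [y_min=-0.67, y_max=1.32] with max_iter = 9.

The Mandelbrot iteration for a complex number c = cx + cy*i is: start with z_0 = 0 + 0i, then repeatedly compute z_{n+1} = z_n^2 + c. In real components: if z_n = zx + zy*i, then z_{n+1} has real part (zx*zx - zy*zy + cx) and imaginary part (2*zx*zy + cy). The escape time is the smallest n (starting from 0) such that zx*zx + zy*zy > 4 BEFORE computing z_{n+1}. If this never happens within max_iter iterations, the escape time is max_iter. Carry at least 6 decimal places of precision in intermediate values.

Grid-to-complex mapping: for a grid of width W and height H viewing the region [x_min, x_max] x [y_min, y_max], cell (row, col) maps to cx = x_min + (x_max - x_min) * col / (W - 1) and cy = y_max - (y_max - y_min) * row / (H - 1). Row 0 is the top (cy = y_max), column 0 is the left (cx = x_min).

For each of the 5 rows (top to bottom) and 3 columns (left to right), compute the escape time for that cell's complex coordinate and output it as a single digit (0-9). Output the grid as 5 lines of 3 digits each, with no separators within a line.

(row=0, col=0): c = -0.5300 + 1.3200i → escape time 3
(row=0, col=1): c = 0.2100 + 1.3200i → escape time 2
(row=0, col=2): c = 0.9500 + 1.3200i → escape time 2
(row=1, col=0): c = -0.5300 + 0.8225i → escape time 5
(row=1, col=1): c = 0.2100 + 0.8225i → escape time 5
(row=1, col=2): c = 0.9500 + 0.8225i → escape time 2
(row=2, col=0): c = -0.5300 + 0.3250i → escape time 9
(row=2, col=1): c = 0.2100 + 0.3250i → escape time 9
(row=2, col=2): c = 0.9500 + 0.3250i → escape time 3
(row=3, col=0): c = -0.5300 + -0.1725i → escape time 9
(row=3, col=1): c = 0.2100 + -0.1725i → escape time 9
(row=3, col=2): c = 0.9500 + -0.1725i → escape time 3
(row=4, col=0): c = -0.5300 + -0.6700i → escape time 9
(row=4, col=1): c = 0.2100 + -0.6700i → escape time 7
(row=4, col=2): c = 0.9500 + -0.6700i → escape time 2

Answer: 322
552
993
993
972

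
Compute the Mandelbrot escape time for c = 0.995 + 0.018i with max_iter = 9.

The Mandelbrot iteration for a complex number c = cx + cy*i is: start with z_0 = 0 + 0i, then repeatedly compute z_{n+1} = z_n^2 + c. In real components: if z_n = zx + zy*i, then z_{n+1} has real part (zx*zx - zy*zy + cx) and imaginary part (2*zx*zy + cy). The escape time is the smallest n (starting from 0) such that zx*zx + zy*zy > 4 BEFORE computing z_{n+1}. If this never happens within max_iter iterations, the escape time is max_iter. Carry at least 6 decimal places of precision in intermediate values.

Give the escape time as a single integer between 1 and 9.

Answer: 3

Derivation:
z_0 = 0 + 0i, c = 0.9950 + 0.0180i
Iter 1: z = 0.9950 + 0.0180i, |z|^2 = 0.9903
Iter 2: z = 1.9847 + 0.0538i, |z|^2 = 3.9419
Iter 3: z = 4.9311 + 0.2316i, |z|^2 = 24.3698
Escaped at iteration 3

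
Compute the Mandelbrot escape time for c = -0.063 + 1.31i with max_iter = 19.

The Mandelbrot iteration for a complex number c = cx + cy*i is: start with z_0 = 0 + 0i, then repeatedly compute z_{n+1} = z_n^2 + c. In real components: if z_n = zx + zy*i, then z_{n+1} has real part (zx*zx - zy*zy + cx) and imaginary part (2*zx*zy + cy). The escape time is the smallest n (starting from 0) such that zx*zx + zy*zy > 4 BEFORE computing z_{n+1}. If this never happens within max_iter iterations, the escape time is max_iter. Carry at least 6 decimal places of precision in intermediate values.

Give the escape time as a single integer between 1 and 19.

Answer: 2

Derivation:
z_0 = 0 + 0i, c = -0.0630 + 1.3100i
Iter 1: z = -0.0630 + 1.3100i, |z|^2 = 1.7201
Iter 2: z = -1.7751 + 1.1449i, |z|^2 = 4.4620
Escaped at iteration 2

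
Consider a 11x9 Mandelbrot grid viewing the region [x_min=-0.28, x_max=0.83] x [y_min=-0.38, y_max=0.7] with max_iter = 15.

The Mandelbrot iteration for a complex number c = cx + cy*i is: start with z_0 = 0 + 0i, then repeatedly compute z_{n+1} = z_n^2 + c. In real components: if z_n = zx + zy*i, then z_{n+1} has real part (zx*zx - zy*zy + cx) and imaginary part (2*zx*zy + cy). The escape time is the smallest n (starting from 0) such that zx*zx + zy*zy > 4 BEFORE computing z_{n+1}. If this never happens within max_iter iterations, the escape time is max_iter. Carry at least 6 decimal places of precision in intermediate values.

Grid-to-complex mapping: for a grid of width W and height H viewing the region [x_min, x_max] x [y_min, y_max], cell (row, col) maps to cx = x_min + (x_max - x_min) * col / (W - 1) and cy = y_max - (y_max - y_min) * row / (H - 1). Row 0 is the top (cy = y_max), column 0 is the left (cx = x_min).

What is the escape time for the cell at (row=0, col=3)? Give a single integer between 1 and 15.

Answer: 9

Derivation:
z_0 = 0 + 0i, c = 0.0530 + 0.7000i
Iter 1: z = 0.0530 + 0.7000i, |z|^2 = 0.4928
Iter 2: z = -0.4342 + 0.7742i, |z|^2 = 0.7879
Iter 3: z = -0.3579 + 0.0277i, |z|^2 = 0.1288
Iter 4: z = 0.1803 + 0.6802i, |z|^2 = 0.4951
Iter 5: z = -0.3771 + 0.9453i, |z|^2 = 1.0358
Iter 6: z = -0.6983 + -0.0130i, |z|^2 = 0.4878
Iter 7: z = 0.5405 + 0.7181i, |z|^2 = 0.8078
Iter 8: z = -0.1706 + 1.4762i, |z|^2 = 2.2084
Iter 9: z = -2.0972 + 0.1963i, |z|^2 = 4.4368
Escaped at iteration 9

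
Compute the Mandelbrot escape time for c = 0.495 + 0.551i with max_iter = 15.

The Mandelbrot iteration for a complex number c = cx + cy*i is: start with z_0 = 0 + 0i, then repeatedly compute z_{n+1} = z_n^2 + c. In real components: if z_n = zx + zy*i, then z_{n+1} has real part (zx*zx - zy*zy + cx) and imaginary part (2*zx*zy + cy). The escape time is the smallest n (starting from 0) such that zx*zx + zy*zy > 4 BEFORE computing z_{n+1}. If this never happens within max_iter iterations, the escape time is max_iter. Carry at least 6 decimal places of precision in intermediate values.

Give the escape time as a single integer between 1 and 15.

z_0 = 0 + 0i, c = 0.4950 + 0.5510i
Iter 1: z = 0.4950 + 0.5510i, |z|^2 = 0.5486
Iter 2: z = 0.4364 + 1.0965i, |z|^2 = 1.3928
Iter 3: z = -0.5168 + 1.5081i, |z|^2 = 2.5414
Iter 4: z = -1.5122 + -1.0078i, |z|^2 = 3.3023
Iter 5: z = 1.7660 + 3.5990i, |z|^2 = 16.0711
Escaped at iteration 5

Answer: 5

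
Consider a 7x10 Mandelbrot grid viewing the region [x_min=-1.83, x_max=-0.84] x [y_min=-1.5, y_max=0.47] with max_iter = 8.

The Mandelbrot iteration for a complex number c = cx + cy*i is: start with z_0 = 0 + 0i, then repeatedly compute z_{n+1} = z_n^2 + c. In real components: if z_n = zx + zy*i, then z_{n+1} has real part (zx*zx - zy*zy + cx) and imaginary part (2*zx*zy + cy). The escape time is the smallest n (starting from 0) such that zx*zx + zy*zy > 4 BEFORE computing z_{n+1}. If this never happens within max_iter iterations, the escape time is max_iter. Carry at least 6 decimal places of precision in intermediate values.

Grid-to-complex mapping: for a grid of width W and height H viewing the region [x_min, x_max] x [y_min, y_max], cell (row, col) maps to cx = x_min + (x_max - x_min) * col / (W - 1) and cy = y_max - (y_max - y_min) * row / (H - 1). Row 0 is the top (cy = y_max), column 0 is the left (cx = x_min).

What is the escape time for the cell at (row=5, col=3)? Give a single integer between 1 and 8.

z_0 = 0 + 0i, c = -1.3350 + -0.6244i
Iter 1: z = -1.3350 + -0.6244i, |z|^2 = 2.1722
Iter 2: z = 0.0573 + 1.0428i, |z|^2 = 1.0908
Iter 3: z = -2.4192 + -0.5049i, |z|^2 = 6.1075
Escaped at iteration 3

Answer: 3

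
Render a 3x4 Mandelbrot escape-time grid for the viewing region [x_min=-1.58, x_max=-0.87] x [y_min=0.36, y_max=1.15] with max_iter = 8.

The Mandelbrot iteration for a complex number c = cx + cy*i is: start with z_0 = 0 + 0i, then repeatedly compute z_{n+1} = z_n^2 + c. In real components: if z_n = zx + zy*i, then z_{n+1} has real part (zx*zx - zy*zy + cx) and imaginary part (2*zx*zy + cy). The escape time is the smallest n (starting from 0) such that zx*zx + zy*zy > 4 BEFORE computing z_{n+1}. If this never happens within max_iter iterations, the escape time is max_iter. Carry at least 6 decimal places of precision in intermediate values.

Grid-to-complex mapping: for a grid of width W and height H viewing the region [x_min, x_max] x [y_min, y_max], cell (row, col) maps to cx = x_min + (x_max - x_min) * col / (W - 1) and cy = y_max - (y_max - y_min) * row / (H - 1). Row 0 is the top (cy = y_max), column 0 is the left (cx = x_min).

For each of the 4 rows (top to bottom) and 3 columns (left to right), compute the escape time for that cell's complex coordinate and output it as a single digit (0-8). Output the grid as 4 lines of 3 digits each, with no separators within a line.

Answer: 233
333
335
487

Derivation:
(row=0, col=0): c = -1.5800 + 1.1500i → escape time 2
(row=0, col=1): c = -1.2250 + 1.1500i → escape time 3
(row=0, col=2): c = -0.8700 + 1.1500i → escape time 3
(row=1, col=0): c = -1.5800 + 0.8867i → escape time 3
(row=1, col=1): c = -1.2250 + 0.8867i → escape time 3
(row=1, col=2): c = -0.8700 + 0.8867i → escape time 3
(row=2, col=0): c = -1.5800 + 0.6233i → escape time 3
(row=2, col=1): c = -1.2250 + 0.6233i → escape time 3
(row=2, col=2): c = -0.8700 + 0.6233i → escape time 5
(row=3, col=0): c = -1.5800 + 0.3600i → escape time 4
(row=3, col=1): c = -1.2250 + 0.3600i → escape time 8
(row=3, col=2): c = -0.8700 + 0.3600i → escape time 7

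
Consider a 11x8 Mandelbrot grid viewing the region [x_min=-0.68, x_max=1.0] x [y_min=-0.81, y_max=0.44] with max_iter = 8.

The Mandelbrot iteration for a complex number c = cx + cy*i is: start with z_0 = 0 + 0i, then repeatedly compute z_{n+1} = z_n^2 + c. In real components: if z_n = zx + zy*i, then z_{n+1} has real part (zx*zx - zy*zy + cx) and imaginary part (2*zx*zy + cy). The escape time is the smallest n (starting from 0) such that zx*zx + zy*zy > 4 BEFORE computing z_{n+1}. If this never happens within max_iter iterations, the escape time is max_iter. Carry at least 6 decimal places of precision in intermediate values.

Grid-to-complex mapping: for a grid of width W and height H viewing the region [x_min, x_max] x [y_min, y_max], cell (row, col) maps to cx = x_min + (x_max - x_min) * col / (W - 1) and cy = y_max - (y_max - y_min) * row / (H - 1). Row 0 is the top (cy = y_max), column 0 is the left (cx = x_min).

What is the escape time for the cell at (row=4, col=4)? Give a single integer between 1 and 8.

Answer: 8

Derivation:
z_0 = 0 + 0i, c = -0.0080 + -0.2743i
Iter 1: z = -0.0080 + -0.2743i, |z|^2 = 0.0753
Iter 2: z = -0.0832 + -0.2699i, |z|^2 = 0.0798
Iter 3: z = -0.0739 + -0.2294i, |z|^2 = 0.0581
Iter 4: z = -0.0552 + -0.2404i, |z|^2 = 0.0608
Iter 5: z = -0.0627 + -0.2478i, |z|^2 = 0.0653
Iter 6: z = -0.0655 + -0.2432i, |z|^2 = 0.0634
Iter 7: z = -0.0629 + -0.2424i, |z|^2 = 0.0627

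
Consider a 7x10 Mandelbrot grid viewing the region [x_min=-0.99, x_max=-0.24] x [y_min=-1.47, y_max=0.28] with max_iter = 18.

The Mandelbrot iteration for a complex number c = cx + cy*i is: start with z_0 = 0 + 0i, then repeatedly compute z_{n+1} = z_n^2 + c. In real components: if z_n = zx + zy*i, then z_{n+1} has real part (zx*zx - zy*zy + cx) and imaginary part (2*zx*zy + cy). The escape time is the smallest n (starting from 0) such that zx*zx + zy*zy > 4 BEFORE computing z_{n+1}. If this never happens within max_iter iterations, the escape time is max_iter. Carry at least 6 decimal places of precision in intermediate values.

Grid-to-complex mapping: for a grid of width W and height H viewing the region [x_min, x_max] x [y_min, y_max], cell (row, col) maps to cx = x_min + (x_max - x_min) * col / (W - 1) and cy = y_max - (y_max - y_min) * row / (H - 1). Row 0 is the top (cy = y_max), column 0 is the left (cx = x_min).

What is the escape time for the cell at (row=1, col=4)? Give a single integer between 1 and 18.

Answer: 18

Derivation:
z_0 = 0 + 0i, c = -0.4900 + 0.0856i
Iter 1: z = -0.4900 + 0.0856i, |z|^2 = 0.2474
Iter 2: z = -0.2572 + 0.0017i, |z|^2 = 0.0662
Iter 3: z = -0.4238 + 0.0847i, |z|^2 = 0.1868
Iter 4: z = -0.3175 + 0.0138i, |z|^2 = 0.1010
Iter 5: z = -0.3894 + 0.0768i, |z|^2 = 0.1575
Iter 6: z = -0.3443 + 0.0257i, |z|^2 = 0.1192
Iter 7: z = -0.3721 + 0.0678i, |z|^2 = 0.1431
Iter 8: z = -0.3561 + 0.0351i, |z|^2 = 0.1281
Iter 9: z = -0.3644 + 0.0606i, |z|^2 = 0.1365
Iter 10: z = -0.3609 + 0.0414i, |z|^2 = 0.1319
Iter 11: z = -0.3615 + 0.0557i, |z|^2 = 0.1338
Iter 12: z = -0.3624 + 0.0453i, |z|^2 = 0.1334
Iter 13: z = -0.3607 + 0.0527i, |z|^2 = 0.1329
Iter 14: z = -0.3627 + 0.0475i, |z|^2 = 0.1338
Iter 15: z = -0.3607 + 0.0511i, |z|^2 = 0.1327
Iter 16: z = -0.3625 + 0.0487i, |z|^2 = 0.1338
Iter 17: z = -0.3610 + 0.0502i, |z|^2 = 0.1328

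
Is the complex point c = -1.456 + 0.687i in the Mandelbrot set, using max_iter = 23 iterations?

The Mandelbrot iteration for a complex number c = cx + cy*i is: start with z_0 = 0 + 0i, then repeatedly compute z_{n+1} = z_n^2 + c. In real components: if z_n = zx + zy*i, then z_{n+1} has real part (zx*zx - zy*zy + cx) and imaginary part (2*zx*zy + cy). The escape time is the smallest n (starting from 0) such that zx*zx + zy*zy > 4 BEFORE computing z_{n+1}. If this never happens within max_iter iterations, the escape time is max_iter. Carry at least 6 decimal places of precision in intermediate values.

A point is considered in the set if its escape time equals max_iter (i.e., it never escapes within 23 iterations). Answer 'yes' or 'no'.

z_0 = 0 + 0i, c = -1.4560 + 0.6870i
Iter 1: z = -1.4560 + 0.6870i, |z|^2 = 2.5919
Iter 2: z = 0.1920 + -1.3135i, |z|^2 = 1.7622
Iter 3: z = -3.1445 + 0.1827i, |z|^2 = 9.9215
Escaped at iteration 3

Answer: no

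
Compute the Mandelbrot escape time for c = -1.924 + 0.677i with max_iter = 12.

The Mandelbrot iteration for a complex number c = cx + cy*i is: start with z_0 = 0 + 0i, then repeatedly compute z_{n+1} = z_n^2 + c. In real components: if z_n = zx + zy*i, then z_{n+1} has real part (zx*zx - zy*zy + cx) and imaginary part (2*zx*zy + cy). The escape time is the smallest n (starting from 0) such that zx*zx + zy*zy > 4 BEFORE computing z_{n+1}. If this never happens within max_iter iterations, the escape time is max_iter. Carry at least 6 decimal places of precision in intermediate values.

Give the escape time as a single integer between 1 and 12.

z_0 = 0 + 0i, c = -1.9240 + 0.6770i
Iter 1: z = -1.9240 + 0.6770i, |z|^2 = 4.1601
Escaped at iteration 1

Answer: 1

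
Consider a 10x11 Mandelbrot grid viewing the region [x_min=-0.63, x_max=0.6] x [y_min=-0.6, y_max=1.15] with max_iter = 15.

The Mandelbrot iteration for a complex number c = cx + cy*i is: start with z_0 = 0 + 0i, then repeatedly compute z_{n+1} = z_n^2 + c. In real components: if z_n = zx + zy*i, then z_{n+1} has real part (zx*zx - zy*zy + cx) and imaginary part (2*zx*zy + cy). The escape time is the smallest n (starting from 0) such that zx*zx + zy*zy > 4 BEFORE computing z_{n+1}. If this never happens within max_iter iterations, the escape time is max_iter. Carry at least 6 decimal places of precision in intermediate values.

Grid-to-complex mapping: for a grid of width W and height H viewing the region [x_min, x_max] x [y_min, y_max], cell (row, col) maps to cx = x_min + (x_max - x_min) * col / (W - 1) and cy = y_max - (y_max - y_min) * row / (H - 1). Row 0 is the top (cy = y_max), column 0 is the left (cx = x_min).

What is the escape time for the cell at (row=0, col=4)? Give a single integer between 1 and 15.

Answer: 4

Derivation:
z_0 = 0 + 0i, c = -0.0833 + 1.1500i
Iter 1: z = -0.0833 + 1.1500i, |z|^2 = 1.3294
Iter 2: z = -1.3989 + 0.9583i, |z|^2 = 2.8753
Iter 3: z = 0.9552 + -1.5312i, |z|^2 = 3.2569
Iter 4: z = -1.5156 + -1.7751i, |z|^2 = 5.4479
Escaped at iteration 4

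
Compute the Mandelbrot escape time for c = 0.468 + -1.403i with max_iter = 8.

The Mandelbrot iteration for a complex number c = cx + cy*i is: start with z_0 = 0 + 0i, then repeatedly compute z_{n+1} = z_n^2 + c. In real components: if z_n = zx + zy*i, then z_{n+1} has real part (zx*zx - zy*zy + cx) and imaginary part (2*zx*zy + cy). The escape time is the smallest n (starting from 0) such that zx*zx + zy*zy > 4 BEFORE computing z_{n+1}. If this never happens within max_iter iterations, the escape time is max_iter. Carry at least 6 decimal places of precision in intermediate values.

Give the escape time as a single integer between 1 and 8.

Answer: 2

Derivation:
z_0 = 0 + 0i, c = 0.4680 + -1.4030i
Iter 1: z = 0.4680 + -1.4030i, |z|^2 = 2.1874
Iter 2: z = -1.2814 + -2.7162i, |z|^2 = 9.0197
Escaped at iteration 2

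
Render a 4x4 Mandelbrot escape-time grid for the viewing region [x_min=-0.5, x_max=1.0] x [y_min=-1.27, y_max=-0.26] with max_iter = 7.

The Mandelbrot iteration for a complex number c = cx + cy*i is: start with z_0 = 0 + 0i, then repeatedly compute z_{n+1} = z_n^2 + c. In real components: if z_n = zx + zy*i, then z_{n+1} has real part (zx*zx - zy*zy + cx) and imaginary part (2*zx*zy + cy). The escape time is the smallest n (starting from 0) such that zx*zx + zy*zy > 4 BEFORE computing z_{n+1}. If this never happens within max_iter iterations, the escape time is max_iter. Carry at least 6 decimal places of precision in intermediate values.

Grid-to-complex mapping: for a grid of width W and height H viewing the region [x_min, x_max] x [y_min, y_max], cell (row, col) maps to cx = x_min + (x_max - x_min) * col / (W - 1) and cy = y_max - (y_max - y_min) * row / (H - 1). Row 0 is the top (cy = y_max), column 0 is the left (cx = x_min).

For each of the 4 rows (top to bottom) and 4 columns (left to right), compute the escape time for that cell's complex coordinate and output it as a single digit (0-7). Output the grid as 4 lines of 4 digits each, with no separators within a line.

(row=0, col=0): c = -0.5000 + -0.2600i → escape time 7
(row=0, col=1): c = 0.0000 + -0.2600i → escape time 7
(row=0, col=2): c = 0.5000 + -0.2600i → escape time 5
(row=0, col=3): c = 1.0000 + -0.2600i → escape time 2
(row=1, col=0): c = -0.5000 + -0.5967i → escape time 7
(row=1, col=1): c = 0.0000 + -0.5967i → escape time 7
(row=1, col=2): c = 0.5000 + -0.5967i → escape time 4
(row=1, col=3): c = 1.0000 + -0.5967i → escape time 2
(row=2, col=0): c = -0.5000 + -0.9333i → escape time 4
(row=2, col=1): c = 0.0000 + -0.9333i → escape time 7
(row=2, col=2): c = 0.5000 + -0.9333i → escape time 3
(row=2, col=3): c = 1.0000 + -0.9333i → escape time 2
(row=3, col=0): c = -0.5000 + -1.2700i → escape time 3
(row=3, col=1): c = 0.0000 + -1.2700i → escape time 2
(row=3, col=2): c = 0.5000 + -1.2700i → escape time 2
(row=3, col=3): c = 1.0000 + -1.2700i → escape time 2

Answer: 7752
7742
4732
3222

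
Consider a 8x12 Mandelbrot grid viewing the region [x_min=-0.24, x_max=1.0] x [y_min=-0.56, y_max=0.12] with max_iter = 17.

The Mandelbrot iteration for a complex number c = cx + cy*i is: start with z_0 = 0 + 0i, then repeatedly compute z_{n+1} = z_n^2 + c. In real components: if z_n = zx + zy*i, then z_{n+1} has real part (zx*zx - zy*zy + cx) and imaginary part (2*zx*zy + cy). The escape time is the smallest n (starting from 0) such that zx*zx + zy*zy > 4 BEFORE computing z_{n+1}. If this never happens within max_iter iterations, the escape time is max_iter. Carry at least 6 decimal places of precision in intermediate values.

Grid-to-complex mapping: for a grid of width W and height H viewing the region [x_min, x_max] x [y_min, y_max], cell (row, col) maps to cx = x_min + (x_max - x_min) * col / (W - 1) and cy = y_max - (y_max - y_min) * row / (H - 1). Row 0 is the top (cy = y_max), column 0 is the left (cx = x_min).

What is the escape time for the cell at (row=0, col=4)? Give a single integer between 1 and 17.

Answer: 5

Derivation:
z_0 = 0 + 0i, c = 0.4686 + 0.1200i
Iter 1: z = 0.4686 + 0.1200i, |z|^2 = 0.2340
Iter 2: z = 0.6737 + 0.2325i, |z|^2 = 0.5079
Iter 3: z = 0.8684 + 0.4332i, |z|^2 = 0.9419
Iter 4: z = 1.0351 + 0.8725i, |z|^2 = 1.8326
Iter 5: z = 0.7788 + 1.9262i, |z|^2 = 4.3166
Escaped at iteration 5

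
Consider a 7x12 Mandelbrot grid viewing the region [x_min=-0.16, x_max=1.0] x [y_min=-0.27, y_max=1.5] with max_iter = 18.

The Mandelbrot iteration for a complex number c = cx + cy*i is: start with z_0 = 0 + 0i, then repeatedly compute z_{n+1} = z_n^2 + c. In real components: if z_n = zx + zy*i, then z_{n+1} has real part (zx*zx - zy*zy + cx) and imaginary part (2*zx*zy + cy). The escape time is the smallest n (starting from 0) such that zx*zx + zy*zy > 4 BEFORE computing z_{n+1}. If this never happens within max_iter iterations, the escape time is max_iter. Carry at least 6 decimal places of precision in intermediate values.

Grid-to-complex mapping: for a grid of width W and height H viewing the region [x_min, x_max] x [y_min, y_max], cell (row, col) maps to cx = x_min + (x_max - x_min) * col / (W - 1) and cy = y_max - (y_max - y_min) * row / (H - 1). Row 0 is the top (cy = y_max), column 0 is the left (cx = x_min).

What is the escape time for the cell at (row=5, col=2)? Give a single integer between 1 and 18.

z_0 = 0 + 0i, c = 0.2267 + 0.6955i
Iter 1: z = 0.2267 + 0.6955i, |z|^2 = 0.5350
Iter 2: z = -0.2056 + 1.0107i, |z|^2 = 1.0638
Iter 3: z = -0.7526 + 0.2798i, |z|^2 = 0.6447
Iter 4: z = 0.7148 + 0.2743i, |z|^2 = 0.5862
Iter 5: z = 0.6624 + 1.0875i, |z|^2 = 1.6215
Iter 6: z = -0.5173 + 2.1363i, |z|^2 = 4.8312
Escaped at iteration 6

Answer: 6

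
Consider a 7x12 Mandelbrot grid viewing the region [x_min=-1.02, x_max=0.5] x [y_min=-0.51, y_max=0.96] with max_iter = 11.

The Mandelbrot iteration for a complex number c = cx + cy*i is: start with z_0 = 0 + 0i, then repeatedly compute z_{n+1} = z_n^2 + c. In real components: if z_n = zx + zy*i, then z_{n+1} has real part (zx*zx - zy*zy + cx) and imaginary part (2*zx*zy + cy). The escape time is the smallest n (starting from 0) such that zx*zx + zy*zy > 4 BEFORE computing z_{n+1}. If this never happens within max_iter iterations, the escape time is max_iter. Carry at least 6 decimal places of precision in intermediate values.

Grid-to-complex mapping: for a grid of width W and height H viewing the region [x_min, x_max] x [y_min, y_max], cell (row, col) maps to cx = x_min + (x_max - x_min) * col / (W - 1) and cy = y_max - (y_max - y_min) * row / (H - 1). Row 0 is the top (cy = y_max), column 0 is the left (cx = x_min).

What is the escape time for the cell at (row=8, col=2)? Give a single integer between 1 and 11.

z_0 = 0 + 0i, c = -0.5133 + -0.1091i
Iter 1: z = -0.5133 + -0.1091i, |z|^2 = 0.2754
Iter 2: z = -0.2617 + 0.0029i, |z|^2 = 0.0685
Iter 3: z = -0.4448 + -0.1106i, |z|^2 = 0.2101
Iter 4: z = -0.3277 + -0.0107i, |z|^2 = 0.1075
Iter 5: z = -0.4061 + -0.1021i, |z|^2 = 0.1753
Iter 6: z = -0.3589 + -0.0262i, |z|^2 = 0.1295
Iter 7: z = -0.3852 + -0.0903i, |z|^2 = 0.1566
Iter 8: z = -0.3731 + -0.0395i, |z|^2 = 0.1408
Iter 9: z = -0.3757 + -0.0796i, |z|^2 = 0.1475
Iter 10: z = -0.3785 + -0.0493i, |z|^2 = 0.1457

Answer: 11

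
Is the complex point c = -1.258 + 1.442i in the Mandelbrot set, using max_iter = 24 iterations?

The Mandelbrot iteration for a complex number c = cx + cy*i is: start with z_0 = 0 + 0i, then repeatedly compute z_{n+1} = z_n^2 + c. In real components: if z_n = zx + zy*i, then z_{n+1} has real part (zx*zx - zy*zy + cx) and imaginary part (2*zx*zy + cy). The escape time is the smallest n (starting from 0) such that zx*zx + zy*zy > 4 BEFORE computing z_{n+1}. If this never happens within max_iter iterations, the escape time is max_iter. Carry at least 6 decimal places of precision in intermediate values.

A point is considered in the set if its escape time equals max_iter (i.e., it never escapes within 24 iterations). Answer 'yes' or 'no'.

z_0 = 0 + 0i, c = -1.2580 + 1.4420i
Iter 1: z = -1.2580 + 1.4420i, |z|^2 = 3.6619
Iter 2: z = -1.7548 + -2.1861i, |z|^2 = 7.8582
Escaped at iteration 2

Answer: no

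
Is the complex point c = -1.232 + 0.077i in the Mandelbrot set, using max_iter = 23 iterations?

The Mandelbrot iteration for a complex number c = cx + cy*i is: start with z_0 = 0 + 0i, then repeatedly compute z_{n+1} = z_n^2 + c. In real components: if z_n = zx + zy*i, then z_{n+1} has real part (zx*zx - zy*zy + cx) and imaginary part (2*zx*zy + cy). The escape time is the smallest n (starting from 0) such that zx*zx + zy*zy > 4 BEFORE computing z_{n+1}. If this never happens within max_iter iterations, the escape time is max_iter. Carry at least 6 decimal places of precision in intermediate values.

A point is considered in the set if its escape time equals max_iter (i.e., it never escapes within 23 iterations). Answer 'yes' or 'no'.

z_0 = 0 + 0i, c = -1.2320 + 0.0770i
Iter 1: z = -1.2320 + 0.0770i, |z|^2 = 1.5238
Iter 2: z = 0.2799 + -0.1127i, |z|^2 = 0.0910
Iter 3: z = -1.1664 + 0.0139i, |z|^2 = 1.3606
Iter 4: z = 0.1282 + 0.0446i, |z|^2 = 0.0184
Iter 5: z = -1.2175 + 0.0884i, |z|^2 = 1.4902
Iter 6: z = 0.2426 + -0.1383i, |z|^2 = 0.0780
Iter 7: z = -1.1923 + 0.0099i, |z|^2 = 1.4216
Iter 8: z = 0.1894 + 0.0535i, |z|^2 = 0.0387
Iter 9: z = -1.1990 + 0.0973i, |z|^2 = 1.4470
Iter 10: z = 0.1961 + -0.1562i, |z|^2 = 0.0628
Iter 11: z = -1.2180 + 0.0157i, |z|^2 = 1.4837
Iter 12: z = 0.2512 + 0.0386i, |z|^2 = 0.0646
Iter 13: z = -1.1704 + 0.0964i, |z|^2 = 1.3791
Iter 14: z = 0.1286 + -0.1487i, |z|^2 = 0.0386
Iter 15: z = -1.2376 + 0.0388i, |z|^2 = 1.5331
Iter 16: z = 0.2981 + -0.0190i, |z|^2 = 0.0892
Iter 17: z = -1.1435 + 0.0657i, |z|^2 = 1.3119
Iter 18: z = 0.0713 + -0.0732i, |z|^2 = 0.0104
Iter 19: z = -1.2323 + 0.0666i, |z|^2 = 1.5230
Iter 20: z = 0.2821 + -0.0870i, |z|^2 = 0.0872
Iter 21: z = -1.1600 + 0.0279i, |z|^2 = 1.3464
Iter 22: z = 0.1128 + 0.0123i, |z|^2 = 0.0129
Did not escape in 23 iterations → in set

Answer: yes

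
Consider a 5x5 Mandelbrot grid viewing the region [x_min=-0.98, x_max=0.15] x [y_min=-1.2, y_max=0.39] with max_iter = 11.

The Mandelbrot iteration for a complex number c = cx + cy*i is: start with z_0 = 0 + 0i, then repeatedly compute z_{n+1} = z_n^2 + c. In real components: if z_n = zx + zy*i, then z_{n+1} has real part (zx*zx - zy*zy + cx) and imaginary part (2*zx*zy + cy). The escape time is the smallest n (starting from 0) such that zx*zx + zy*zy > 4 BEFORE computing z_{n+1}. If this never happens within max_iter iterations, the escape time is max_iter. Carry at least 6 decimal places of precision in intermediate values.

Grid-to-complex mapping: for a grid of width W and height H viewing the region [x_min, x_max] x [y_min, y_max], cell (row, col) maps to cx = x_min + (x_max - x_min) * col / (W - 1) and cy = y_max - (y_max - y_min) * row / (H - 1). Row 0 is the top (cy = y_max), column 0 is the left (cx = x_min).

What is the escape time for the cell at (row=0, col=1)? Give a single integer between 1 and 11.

z_0 = 0 + 0i, c = -0.6975 + 0.3900i
Iter 1: z = -0.6975 + 0.3900i, |z|^2 = 0.6386
Iter 2: z = -0.3631 + -0.1541i, |z|^2 = 0.1556
Iter 3: z = -0.5894 + 0.5019i, |z|^2 = 0.5993
Iter 4: z = -0.6020 + -0.2016i, |z|^2 = 0.4030
Iter 5: z = -0.3758 + 0.6327i, |z|^2 = 0.5415
Iter 6: z = -0.9566 + -0.0855i, |z|^2 = 0.9225
Iter 7: z = 0.2104 + 0.5536i, |z|^2 = 0.3507
Iter 8: z = -0.9597 + 0.6229i, |z|^2 = 1.3090
Iter 9: z = -0.1645 + -0.8056i, |z|^2 = 0.6760
Iter 10: z = -1.3194 + 0.6550i, |z|^2 = 2.1698

Answer: 11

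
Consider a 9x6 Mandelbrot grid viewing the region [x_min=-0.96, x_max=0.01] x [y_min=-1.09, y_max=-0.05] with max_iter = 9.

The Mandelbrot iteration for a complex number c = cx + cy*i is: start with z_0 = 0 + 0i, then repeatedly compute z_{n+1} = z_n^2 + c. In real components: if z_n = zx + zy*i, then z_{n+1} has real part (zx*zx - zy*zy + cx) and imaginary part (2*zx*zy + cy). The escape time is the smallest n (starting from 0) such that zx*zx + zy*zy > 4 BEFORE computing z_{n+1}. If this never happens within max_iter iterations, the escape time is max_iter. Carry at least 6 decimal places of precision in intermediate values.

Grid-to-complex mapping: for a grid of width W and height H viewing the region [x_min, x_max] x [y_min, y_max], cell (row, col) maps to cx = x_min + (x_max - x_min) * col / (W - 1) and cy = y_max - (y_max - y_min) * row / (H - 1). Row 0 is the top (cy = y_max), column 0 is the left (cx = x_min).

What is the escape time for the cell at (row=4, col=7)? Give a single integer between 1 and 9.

Answer: 9

Derivation:
z_0 = 0 + 0i, c = -0.1112 + -0.8820i
Iter 1: z = -0.1112 + -0.8820i, |z|^2 = 0.7903
Iter 2: z = -0.8768 + -0.6858i, |z|^2 = 1.2390
Iter 3: z = 0.1873 + 0.3205i, |z|^2 = 0.1378
Iter 4: z = -0.1789 + -0.7620i, |z|^2 = 0.6126
Iter 5: z = -0.6598 + -0.6093i, |z|^2 = 0.8066
Iter 6: z = -0.0472 + -0.0779i, |z|^2 = 0.0083
Iter 7: z = -0.1151 + -0.8746i, |z|^2 = 0.7783
Iter 8: z = -0.8630 + -0.6807i, |z|^2 = 1.2081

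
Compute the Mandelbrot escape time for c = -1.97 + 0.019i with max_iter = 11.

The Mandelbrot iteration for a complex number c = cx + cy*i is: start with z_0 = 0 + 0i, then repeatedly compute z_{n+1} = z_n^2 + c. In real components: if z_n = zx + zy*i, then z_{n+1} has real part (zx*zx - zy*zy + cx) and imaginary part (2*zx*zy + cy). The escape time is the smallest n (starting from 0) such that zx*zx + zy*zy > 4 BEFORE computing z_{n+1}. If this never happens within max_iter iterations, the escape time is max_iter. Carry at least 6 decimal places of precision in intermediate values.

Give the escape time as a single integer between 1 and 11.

z_0 = 0 + 0i, c = -1.9700 + 0.0190i
Iter 1: z = -1.9700 + 0.0190i, |z|^2 = 3.8813
Iter 2: z = 1.9105 + -0.0559i, |z|^2 = 3.6533
Iter 3: z = 1.6770 + -0.1944i, |z|^2 = 2.8503
Iter 4: z = 0.8047 + -0.6332i, |z|^2 = 1.0484
Iter 5: z = -1.7235 + -1.0000i, |z|^2 = 3.9703
Iter 6: z = 0.0003 + 3.4659i, |z|^2 = 12.0123
Escaped at iteration 6

Answer: 6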